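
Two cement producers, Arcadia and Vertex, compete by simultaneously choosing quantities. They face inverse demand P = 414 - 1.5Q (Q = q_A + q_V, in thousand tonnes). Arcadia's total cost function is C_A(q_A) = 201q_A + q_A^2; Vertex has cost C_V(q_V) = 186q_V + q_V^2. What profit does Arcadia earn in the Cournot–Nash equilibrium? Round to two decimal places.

Arcadia's profit: π_A = (414 - 1.5Q)q_A - (201q_A + q_A²). Setting ∂π_A/∂q_A = 0: 213 - 5q_A - (3/2)(q_V) = 0.
Vertex's profit: π_V = (414 - 1.5Q)q_V - (186q_V + q_V²). Setting ∂π_V/∂q_V = 0: 228 - 5q_V - (3/2)(q_A) = 0.
Best responses: q_A = (213 - (3/2)q_V)/5, q_V = (228 - (3/2)q_A)/5.
Substituting one into the other gives q_A = 31.7802 and q_V = 36.0659.
Price P = 414 - (3/2)·(882/13) = 312.2308.
Arcadia's profit: 312.2308·31.7802 - 201·31.7802 - 31.7802² = 2524.9559.

2524.96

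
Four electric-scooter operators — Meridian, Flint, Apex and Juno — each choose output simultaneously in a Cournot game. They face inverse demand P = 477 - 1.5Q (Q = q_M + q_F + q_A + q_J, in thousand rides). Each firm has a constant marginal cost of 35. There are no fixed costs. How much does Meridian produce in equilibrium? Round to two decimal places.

58.93

Each firm earns π_i = (477 - 1.5Q)q_i - 35q_i.
First-order condition (treating rivals' output as given): 442 - 3q_i - (3/2)·Σ_{j≠i} q_j = 0.
With identical firms every q_j equals q_i, so Σ_{j≠i} q_j = 3q_i and 442 = (15/2)q_i, giving q_i = 884/15.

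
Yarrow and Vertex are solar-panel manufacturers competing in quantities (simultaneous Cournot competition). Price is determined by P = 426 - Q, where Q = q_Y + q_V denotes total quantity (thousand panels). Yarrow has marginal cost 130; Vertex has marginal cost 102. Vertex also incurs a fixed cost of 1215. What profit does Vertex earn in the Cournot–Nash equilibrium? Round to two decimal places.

12552.11

Yarrow's profit: π_Y = (426 - Q)q_Y - (130q_Y). Setting ∂π_Y/∂q_Y = 0: 296 - 2q_Y - (q_V) = 0.
Vertex's first-order condition: 324 - 2q_V - (q_Y) = 0.
Best responses: q_Y = (296 - q_V)/2, q_V = (324 - q_Y)/2.
Solving the pair: q_Y = 268/3, q_V = 352/3.
Price P = 426 - 620/3 = 658/3.
Vertex's profit: (658/3 - 102)·(352/3) - 1215 = 12552.1111.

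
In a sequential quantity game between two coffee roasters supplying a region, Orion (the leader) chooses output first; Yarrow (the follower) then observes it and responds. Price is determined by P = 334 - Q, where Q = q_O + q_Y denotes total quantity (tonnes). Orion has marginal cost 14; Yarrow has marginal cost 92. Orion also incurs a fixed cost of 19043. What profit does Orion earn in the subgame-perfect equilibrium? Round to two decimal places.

The follower Yarrow best-responds to any q_O: π_Y = (334 - Q)q_Y - 92q_Y.
Follower FOC: 242 - q_O - 2q_Y = 0, so q_Y(q_O) = (242 - q_O)/2.
The leader anticipates this reaction. Substituting into P = 334 - Q gives P = 213 - (1/2)q_O, so π_O = (213 - (1/2)q_O)q_O - 14q_O.
Maximising: ∂π_O/∂q_O = 199 - q_O = 0, giving q_O = 199.
Then q_Y = (242 - 199)/2 = 43/2.
Price P = 334 - 441/2 = 227/2.
Orion's profit: (227/2 - 14)·199 - 19043 = 1515/2.

757.50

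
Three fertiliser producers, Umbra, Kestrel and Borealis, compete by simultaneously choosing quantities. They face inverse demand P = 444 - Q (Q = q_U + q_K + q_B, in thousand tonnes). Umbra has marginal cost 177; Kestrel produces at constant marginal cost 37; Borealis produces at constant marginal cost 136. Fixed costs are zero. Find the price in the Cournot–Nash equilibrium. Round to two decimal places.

Umbra's profit: π_U = (444 - Q)q_U - (177q_U). Setting ∂π_U/∂q_U = 0: 267 - 2q_U - (q_K + q_B) = 0.
Kestrel's profit: π_K = (444 - Q)q_K - (37q_K). Setting ∂π_K/∂q_K = 0: 407 - 2q_K - (q_U + q_B) = 0.
Borealis's profit: π_B = (444 - Q)q_B - (136q_B). Setting ∂π_B/∂q_B = 0: 308 - 2q_B - (q_U + q_K) = 0.
Adding the 3 conditions: 982 − 2Q − 2Q = 0, i.e. Q = 491/2.
Back-substituting: q_U = (267 − 491/2) = 43/2, q_K = (407 − 491/2) = 323/2, q_B = (308 − 491/2) = 125/2.
Total output Q = 491/2, so price P = 444 - 491/2 = 397/2.

198.50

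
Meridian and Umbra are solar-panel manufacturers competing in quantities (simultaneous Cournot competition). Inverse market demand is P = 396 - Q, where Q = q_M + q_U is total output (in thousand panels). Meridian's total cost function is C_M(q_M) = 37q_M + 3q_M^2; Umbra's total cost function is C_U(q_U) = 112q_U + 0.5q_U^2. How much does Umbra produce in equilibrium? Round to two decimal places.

Meridian's profit: π_M = (396 - Q)q_M - (37q_M + 3q_M²). Setting ∂π_M/∂q_M = 0: 359 - 8q_M - (q_U) = 0.
Umbra's first-order condition: 284 - 3q_U - (q_M) = 0.
So q_M = (359 - q_U)/8 and q_U = (284 - q_M)/3.
Solving the pair: q_M = 793/23, q_U = 1913/23.

83.17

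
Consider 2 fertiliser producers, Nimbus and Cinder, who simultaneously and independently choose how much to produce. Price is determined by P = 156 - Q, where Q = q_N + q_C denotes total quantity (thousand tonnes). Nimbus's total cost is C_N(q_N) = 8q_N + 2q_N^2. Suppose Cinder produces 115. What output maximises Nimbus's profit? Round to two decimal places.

With the rival's output fixed at 115, Nimbus's profit is π_N = (156 - 115 - q_N)q_N - (8q_N + 2q_N²) = (41 - q_N)q_N - (8q_N + 2q_N²).
∂π_N/∂q_N = 33 - 6q_N = 0, so q_N = 11/2.

5.50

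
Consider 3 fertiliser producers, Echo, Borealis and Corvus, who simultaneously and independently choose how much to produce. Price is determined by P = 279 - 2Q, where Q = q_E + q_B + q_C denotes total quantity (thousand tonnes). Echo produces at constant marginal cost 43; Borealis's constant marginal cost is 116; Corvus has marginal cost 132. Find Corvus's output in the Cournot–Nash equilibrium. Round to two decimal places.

5.25

Echo's profit: π_E = (279 - 2Q)q_E - (43q_E). Setting ∂π_E/∂q_E = 0: 236 - 4q_E - 2(q_B + q_C) = 0.
Borealis's profit: π_B = (279 - 2Q)q_B - (116q_B). Setting ∂π_B/∂q_B = 0: 163 - 4q_B - 2(q_E + q_C) = 0.
Corvus's first-order condition: 147 - 4q_C - 2(q_E + q_B) = 0.
Summing all 3 equations gives 546 − 8Q = 0, hence Q = 273/4.
Back-substituting: q_E = (236 − 273/2)/2 = 199/4, q_B = (163 − 273/2)/2 = 53/4, q_C = (147 − 273/2)/2 = 21/4.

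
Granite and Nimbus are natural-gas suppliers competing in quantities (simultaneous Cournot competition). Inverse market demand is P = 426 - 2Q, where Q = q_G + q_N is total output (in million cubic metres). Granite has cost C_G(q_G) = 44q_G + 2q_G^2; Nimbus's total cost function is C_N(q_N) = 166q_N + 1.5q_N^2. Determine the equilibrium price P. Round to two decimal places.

292.54

Granite's profit: π_G = (426 - 2Q)q_G - (44q_G + 2q_G²). Setting ∂π_G/∂q_G = 0: 382 - 8q_G - 2(q_N) = 0.
Nimbus's profit: π_N = (426 - 2Q)q_N - (166q_N + (3/2)q_N²). Setting ∂π_N/∂q_N = 0: 260 - 7q_N - 2(q_G) = 0.
Rearranging gives the reaction functions q_G = (382 - 2q_N)/8 and q_N = (260 - 2q_G)/7.
Solving the pair: q_G = 1077/26, q_N = 329/13.
Total output Q = 1735/26, so price P = 426 - 2·(1735/26) = 292.5385.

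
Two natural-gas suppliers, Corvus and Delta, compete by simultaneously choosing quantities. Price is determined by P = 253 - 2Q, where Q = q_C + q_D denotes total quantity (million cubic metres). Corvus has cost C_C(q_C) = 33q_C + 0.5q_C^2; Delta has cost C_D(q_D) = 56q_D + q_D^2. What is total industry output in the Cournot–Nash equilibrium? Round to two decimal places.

56.58

Corvus's profit: π_C = (253 - 2Q)q_C - (33q_C + (1/2)q_C²). Setting ∂π_C/∂q_C = 0: 220 - 5q_C - 2(q_D) = 0.
Delta's first-order condition: 197 - 6q_D - 2(q_C) = 0.
So q_C = (220 - 2q_D)/5 and q_D = (197 - 2q_C)/6.
Solving the pair: q_C = 463/13, q_D = 545/26.
Total output Q = 463/13 + 545/26 = 1471/26.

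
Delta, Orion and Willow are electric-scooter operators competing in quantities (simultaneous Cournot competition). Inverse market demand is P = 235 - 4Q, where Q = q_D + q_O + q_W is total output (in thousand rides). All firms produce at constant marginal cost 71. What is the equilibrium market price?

112

Each firm earns π_i = (235 - 4Q)q_i - 71q_i.
First-order condition (treating rivals' output as given): 164 - 8q_i - 4·Σ_{j≠i} q_j = 0.
By symmetry each firm produces the same amount; substituting Σ_{j≠i} q_j = 2q_i yields q_i = 164/16 = 41/4.
Total output Q = 123/4, so price P = 235 - 4·(123/4) = 112.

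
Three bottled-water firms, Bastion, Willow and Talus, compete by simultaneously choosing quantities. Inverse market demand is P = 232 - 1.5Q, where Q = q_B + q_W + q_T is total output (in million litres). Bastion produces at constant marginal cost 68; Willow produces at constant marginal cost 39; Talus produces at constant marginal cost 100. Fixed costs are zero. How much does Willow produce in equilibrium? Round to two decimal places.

Bastion's profit: π_B = (232 - 1.5Q)q_B - (68q_B). Setting ∂π_B/∂q_B = 0: 164 - 3q_B - (3/2)(q_W + q_T) = 0.
Willow's first-order condition: 193 - 3q_W - (3/2)(q_B + q_T) = 0.
Talus's profit: π_T = (232 - 1.5Q)q_T - (100q_T). Setting ∂π_T/∂q_T = 0: 132 - 3q_T - (3/2)(q_B + q_W) = 0.
Adding the 3 conditions: 489 − 3Q − 3Q = 0, i.e. Q = 163/2.
Back-substituting: q_B = (164 − 489/4)/(3/2) = 167/6, q_W = (193 − 489/4)/(3/2) = 283/6, q_T = (132 − 489/4)/(3/2) = 13/2.

47.17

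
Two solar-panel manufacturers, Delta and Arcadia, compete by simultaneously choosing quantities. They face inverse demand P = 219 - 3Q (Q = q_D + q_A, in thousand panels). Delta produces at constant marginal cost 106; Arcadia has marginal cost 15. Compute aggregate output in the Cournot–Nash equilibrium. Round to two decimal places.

35.22

Delta's profit: π_D = (219 - 3Q)q_D - (106q_D). Setting ∂π_D/∂q_D = 0: 113 - 6q_D - 3(q_A) = 0.
Arcadia's profit: π_A = (219 - 3Q)q_A - (15q_A). Setting ∂π_A/∂q_A = 0: 204 - 6q_A - 3(q_D) = 0.
Rearranging gives the reaction functions q_D = (113 - 3q_A)/6 and q_A = (204 - 3q_D)/6.
Solving the pair: q_D = 22/9, q_A = 295/9.
Total output Q = 22/9 + 295/9 = 317/9.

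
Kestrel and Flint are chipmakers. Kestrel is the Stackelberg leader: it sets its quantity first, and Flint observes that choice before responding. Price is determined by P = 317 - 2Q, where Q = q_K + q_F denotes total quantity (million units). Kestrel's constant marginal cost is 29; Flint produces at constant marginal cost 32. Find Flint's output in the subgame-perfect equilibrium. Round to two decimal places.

The follower Flint best-responds to any q_K: π_F = (317 - 2Q)q_F - 32q_F.
Follower FOC: 285 - 2q_K - 4q_F = 0, so q_F(q_K) = (285 - 2q_K)/4.
The leader anticipates this reaction. Substituting into P = 317 - 2Q gives P = 349/2 - q_K, so π_K = (349/2 - q_K)q_K - 29q_K.
The leader's first-order condition 291/2 - 2q_K = 0 yields q_K = 291/4.
Then q_F = (285 - 2·(291/4))/4 = 279/8.

34.88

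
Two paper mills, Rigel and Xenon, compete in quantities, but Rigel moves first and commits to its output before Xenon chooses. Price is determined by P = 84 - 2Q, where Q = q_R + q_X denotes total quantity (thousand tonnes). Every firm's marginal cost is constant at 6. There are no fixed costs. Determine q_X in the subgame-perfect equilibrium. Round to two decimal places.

9.75

The follower Xenon best-responds to any q_R: π_X = (84 - 2Q)q_X - 6q_X.
Follower FOC: 78 - 2q_R - 4q_X = 0, so q_X(q_R) = (78 - 2q_R)/4.
The leader anticipates this reaction. Substituting into P = 84 - 2Q gives P = 45 - q_R, so π_R = (45 - q_R)q_R - 6q_R.
The leader's first-order condition 39 - 2q_R = 0 yields q_R = 39/2.
Then q_X = (78 - 2·(39/2))/4 = 39/4.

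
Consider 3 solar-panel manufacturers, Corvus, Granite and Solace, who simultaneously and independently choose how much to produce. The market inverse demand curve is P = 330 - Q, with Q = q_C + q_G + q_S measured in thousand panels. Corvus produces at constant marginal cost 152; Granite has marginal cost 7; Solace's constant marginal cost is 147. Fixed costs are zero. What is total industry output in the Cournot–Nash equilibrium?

Corvus's profit: π_C = (330 - Q)q_C - (152q_C). Setting ∂π_C/∂q_C = 0: 178 - 2q_C - (q_G + q_S) = 0.
Granite's profit: π_G = (330 - Q)q_G - (7q_G). Setting ∂π_G/∂q_G = 0: 323 - 2q_G - (q_C + q_S) = 0.
Solace's profit: π_S = (330 - Q)q_S - (147q_S). Setting ∂π_S/∂q_S = 0: 183 - 2q_S - (q_C + q_G) = 0.
Adding the 3 conditions: 684 − 2Q − 2Q = 0, i.e. Q = 171.
Back-substituting: q_C = (178 − 171) = 7, q_G = (323 − 171) = 152, q_S = (183 − 171) = 12.
Total output Q = 7 + 152 + 12 = 171.

171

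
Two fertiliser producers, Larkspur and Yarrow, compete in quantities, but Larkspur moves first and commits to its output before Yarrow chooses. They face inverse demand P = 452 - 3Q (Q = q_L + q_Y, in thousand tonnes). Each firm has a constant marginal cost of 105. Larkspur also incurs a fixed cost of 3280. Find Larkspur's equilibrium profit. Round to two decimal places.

Solve by backward induction. Given q_L, the follower Yarrow maximises π_Y = (452 - 3q_L - 3q_Y)q_Y - 105q_Y.
Setting the follower's marginal profit to zero, 347 - 3q_L - 6q_Y = 0, i.e. q_Y = (347 - 3q_L)/6.
Larkspur substitutes q_Y(q_L) into its own profit: π_L = q_L(452 - 3q_L - (347 - 3q_L)/2) - 105q_L = (557/2 - (3/2)q_L)q_L - 105q_L.
Maximising: ∂π_L/∂q_L = 347/2 - 3q_L = 0, giving q_L = 347/6.
Then q_Y = (347 - 3·(347/6))/6 = 347/12.
Price P = 452 - 3·(347/4) = 767/4.
Larkspur's profit: (767/4 - 105)·(347/6) - 3280 = 1737.0417.

1737.04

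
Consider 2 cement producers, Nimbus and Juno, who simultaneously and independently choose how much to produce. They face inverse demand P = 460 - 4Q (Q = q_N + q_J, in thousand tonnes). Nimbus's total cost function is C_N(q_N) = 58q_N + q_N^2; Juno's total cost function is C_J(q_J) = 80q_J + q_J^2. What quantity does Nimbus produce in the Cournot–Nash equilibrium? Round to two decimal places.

Nimbus's profit: π_N = (460 - 4Q)q_N - (58q_N + q_N²). Setting ∂π_N/∂q_N = 0: 402 - 10q_N - 4(q_J) = 0.
Juno's first-order condition: 380 - 10q_J - 4(q_N) = 0.
So q_N = (402 - 4q_J)/10 and q_J = (380 - 4q_N)/10.
Substituting one into the other gives q_N = 625/21 and q_J = 548/21.

29.76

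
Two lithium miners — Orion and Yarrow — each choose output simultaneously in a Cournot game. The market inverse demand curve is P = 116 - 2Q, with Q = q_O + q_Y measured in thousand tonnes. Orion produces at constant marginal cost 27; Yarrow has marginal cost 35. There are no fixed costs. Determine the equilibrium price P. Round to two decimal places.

59.33

Orion's profit: π_O = (116 - 2Q)q_O - (27q_O). Setting ∂π_O/∂q_O = 0: 89 - 4q_O - 2(q_Y) = 0.
Yarrow's first-order condition: 81 - 4q_Y - 2(q_O) = 0.
Best responses: q_O = (89 - 2q_Y)/4, q_Y = (81 - 2q_O)/4.
Substituting one into the other gives q_O = 97/6 and q_Y = 73/6.
Total output Q = 85/3, so price P = 116 - 2·(85/3) = 178/3.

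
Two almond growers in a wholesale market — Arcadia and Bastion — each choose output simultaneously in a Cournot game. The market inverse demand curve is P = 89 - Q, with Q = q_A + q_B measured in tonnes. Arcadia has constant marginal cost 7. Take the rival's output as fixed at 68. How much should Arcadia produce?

With the rival's output fixed at 68, Arcadia's profit is π_A = (89 - 68 - q_A)q_A - (7q_A) = (21 - q_A)q_A - (7q_A).
∂π_A/∂q_A = 14 - 2q_A = 0, so q_A = 7.

7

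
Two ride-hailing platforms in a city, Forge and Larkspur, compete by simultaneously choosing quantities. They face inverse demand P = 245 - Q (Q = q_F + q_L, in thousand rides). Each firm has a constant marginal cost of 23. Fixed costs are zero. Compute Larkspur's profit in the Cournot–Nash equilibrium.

5476

A representative firm's profit is π_i = q_i(245 - Q) - 23q_i.
Setting ∂π_i/∂q_i = 0 with rivals' quantities fixed: 222 - 2q_i - q_j = 0.
By symmetry each firm produces the same amount; substituting q_j = q_i yields q_i = 222/3 = 74.
Price P = 245 - 148 = 97.
Larkspur's profit: (97 - 23)·74 = 5476.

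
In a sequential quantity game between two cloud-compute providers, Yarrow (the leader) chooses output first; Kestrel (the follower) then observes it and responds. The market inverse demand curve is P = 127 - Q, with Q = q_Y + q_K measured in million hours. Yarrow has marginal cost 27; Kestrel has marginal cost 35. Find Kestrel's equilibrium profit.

361

Solve by backward induction. Given q_Y, the follower Kestrel maximises π_K = (127 - q_Y - q_K)q_K - 35q_K.
Setting the follower's marginal profit to zero, 92 - q_Y - 2q_K = 0, i.e. q_K = (92 - q_Y)/2.
Yarrow substitutes q_K(q_Y) into its own profit: π_Y = q_Y(127 - q_Y - (92 - q_Y)/2) - 27q_Y = (81 - (1/2)q_Y)q_Y - 27q_Y.
The leader's first-order condition 54 - q_Y = 0 yields q_Y = 54.
Then q_K = (92 - 54)/2 = 19.
Price P = 127 - 73 = 54.
Kestrel's profit: (54 - 35)·19 = 361.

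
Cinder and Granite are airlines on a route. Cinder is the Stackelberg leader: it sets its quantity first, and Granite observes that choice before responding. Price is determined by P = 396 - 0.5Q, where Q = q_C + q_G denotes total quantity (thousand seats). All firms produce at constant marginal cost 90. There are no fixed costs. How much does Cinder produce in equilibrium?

306

Solve by backward induction. Given q_C, the follower Granite maximises π_G = (396 - (1/2)q_C - (1/2)q_G)q_G - 90q_G.
Setting the follower's marginal profit to zero, 306 - (1/2)q_C - q_G = 0, i.e. q_G = (306 - (1/2)q_C).
The leader anticipates this reaction. Substituting into P = 396 - 0.5Q gives P = 243 - (1/4)q_C, so π_C = (243 - (1/4)q_C)q_C - 90q_C.
Leader FOC: 153 - (1/2)q_C = 0, so q_C = 306.
Then q_G = (306 - (1/2)·306) = 153.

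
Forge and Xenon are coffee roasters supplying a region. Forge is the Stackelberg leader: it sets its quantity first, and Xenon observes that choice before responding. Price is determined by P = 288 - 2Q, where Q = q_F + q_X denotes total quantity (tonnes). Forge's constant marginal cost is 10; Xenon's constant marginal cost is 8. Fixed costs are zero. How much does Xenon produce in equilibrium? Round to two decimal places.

35.50

Solve by backward induction. Given q_F, the follower Xenon maximises π_X = (288 - 2q_F - 2q_X)q_X - 8q_X.
∂π_X/∂q_X = 280 - 2q_F - 4q_X = 0 gives the reaction function q_X = (280 - 2q_F)/4.
The leader anticipates this reaction. Substituting into P = 288 - 2Q gives P = 148 - q_F, so π_F = (148 - q_F)q_F - 10q_F.
Leader FOC: 138 - 2q_F = 0, so q_F = 69.
Then q_X = (280 - 2·69)/4 = 71/2.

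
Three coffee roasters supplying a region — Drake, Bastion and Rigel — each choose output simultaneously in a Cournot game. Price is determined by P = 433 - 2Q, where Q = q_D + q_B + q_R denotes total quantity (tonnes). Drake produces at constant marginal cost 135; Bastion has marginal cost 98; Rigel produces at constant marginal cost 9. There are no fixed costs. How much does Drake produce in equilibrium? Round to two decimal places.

Drake's profit: π_D = (433 - 2Q)q_D - (135q_D). Setting ∂π_D/∂q_D = 0: 298 - 4q_D - 2(q_B + q_R) = 0.
Bastion's profit: π_B = (433 - 2Q)q_B - (98q_B). Setting ∂π_B/∂q_B = 0: 335 - 4q_B - 2(q_D + q_R) = 0.
Rigel's profit: π_R = (433 - 2Q)q_R - (9q_R). Setting ∂π_R/∂q_R = 0: 424 - 4q_R - 2(q_D + q_B) = 0.
Adding the 3 conditions: 1057 − 4Q − 4Q = 0, i.e. Q = 1057/8.
Back-substituting: q_D = (298 − 1057/4)/2 = 135/8, q_B = (335 − 1057/4)/2 = 283/8, q_R = (424 − 1057/4)/2 = 639/8.

16.88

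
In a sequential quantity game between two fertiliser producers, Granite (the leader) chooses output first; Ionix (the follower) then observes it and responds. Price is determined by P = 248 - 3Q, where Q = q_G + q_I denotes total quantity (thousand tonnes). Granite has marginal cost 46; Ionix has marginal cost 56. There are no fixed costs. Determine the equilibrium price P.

99

Solve by backward induction. Given q_G, the follower Ionix maximises π_I = (248 - 3q_G - 3q_I)q_I - 56q_I.
∂π_I/∂q_I = 192 - 3q_G - 6q_I = 0 gives the reaction function q_I = (192 - 3q_G)/6.
The leader anticipates this reaction. Substituting into P = 248 - 3Q gives P = 152 - (3/2)q_G, so π_G = (152 - (3/2)q_G)q_G - 46q_G.
Maximising: ∂π_G/∂q_G = 106 - 3q_G = 0, giving q_G = 106/3.
Then q_I = (192 - 3·(106/3))/6 = 43/3.
Total output Q = 149/3, so price P = 248 - 3·(149/3) = 99.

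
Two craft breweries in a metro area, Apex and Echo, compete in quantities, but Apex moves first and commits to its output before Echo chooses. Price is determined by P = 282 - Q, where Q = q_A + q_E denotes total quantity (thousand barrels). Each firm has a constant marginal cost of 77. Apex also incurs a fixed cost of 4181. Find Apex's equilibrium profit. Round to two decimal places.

The follower Echo best-responds to any q_A: π_E = (282 - Q)q_E - 77q_E.
Setting the follower's marginal profit to zero, 205 - q_A - 2q_E = 0, i.e. q_E = (205 - q_A)/2.
Apex substitutes q_E(q_A) into its own profit: π_A = q_A(282 - q_A - (205 - q_A)/2) - 77q_A = (359/2 - (1/2)q_A)q_A - 77q_A.
Maximising: ∂π_A/∂q_A = 205/2 - q_A = 0, giving q_A = 205/2.
Then q_E = (205 - 205/2)/2 = 205/4.
Price P = 282 - 615/4 = 513/4.
Apex's profit: (513/4 - 77)·(205/2) - 4181 = 1072.1250.

1072.13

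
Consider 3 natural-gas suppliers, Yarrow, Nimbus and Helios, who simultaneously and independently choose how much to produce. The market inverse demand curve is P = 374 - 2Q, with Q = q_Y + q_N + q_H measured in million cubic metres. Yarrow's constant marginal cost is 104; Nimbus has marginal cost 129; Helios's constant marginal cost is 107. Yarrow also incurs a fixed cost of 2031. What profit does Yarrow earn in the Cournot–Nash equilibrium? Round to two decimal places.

Yarrow's profit: π_Y = (374 - 2Q)q_Y - (104q_Y). Setting ∂π_Y/∂q_Y = 0: 270 - 4q_Y - 2(q_N + q_H) = 0.
Nimbus's first-order condition: 245 - 4q_N - 2(q_Y + q_H) = 0.
Helios's first-order condition: 267 - 4q_H - 2(q_Y + q_N) = 0.
Summing all 3 equations gives 782 − 8Q = 0, hence Q = 391/4.
Back-substituting: q_Y = (270 − 391/2)/2 = 149/4, q_N = (245 − 391/2)/2 = 99/4, q_H = (267 − 391/2)/2 = 143/4.
Price P = 374 - 2·(391/4) = 357/2.
Yarrow's profit: (357/2 - 104)·(149/4) - 2031 = 744.1250.

744.13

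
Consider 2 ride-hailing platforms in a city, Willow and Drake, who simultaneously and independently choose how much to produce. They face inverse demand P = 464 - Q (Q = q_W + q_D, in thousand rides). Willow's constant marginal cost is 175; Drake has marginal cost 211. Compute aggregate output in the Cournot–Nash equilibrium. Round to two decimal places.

180.67

Willow's profit: π_W = (464 - Q)q_W - (175q_W). Setting ∂π_W/∂q_W = 0: 289 - 2q_W - (q_D) = 0.
Drake's profit: π_D = (464 - Q)q_D - (211q_D). Setting ∂π_D/∂q_D = 0: 253 - 2q_D - (q_W) = 0.
So q_W = (289 - q_D)/2 and q_D = (253 - q_W)/2.
Solving the pair: q_W = 325/3, q_D = 217/3.
Total output Q = 325/3 + 217/3 = 542/3.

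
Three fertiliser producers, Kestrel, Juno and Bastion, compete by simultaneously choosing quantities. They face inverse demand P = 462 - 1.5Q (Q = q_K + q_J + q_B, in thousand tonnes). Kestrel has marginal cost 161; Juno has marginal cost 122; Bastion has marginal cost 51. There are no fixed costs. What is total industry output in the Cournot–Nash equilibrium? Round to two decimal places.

Kestrel's profit: π_K = (462 - 1.5Q)q_K - (161q_K). Setting ∂π_K/∂q_K = 0: 301 - 3q_K - (3/2)(q_J + q_B) = 0.
Juno's profit: π_J = (462 - 1.5Q)q_J - (122q_J). Setting ∂π_J/∂q_J = 0: 340 - 3q_J - (3/2)(q_K + q_B) = 0.
Bastion's first-order condition: 411 - 3q_B - (3/2)(q_K + q_J) = 0.
Adding the 3 first-order conditions: 1052 − 6Q = 0, so Q = 526/3.
Back-substituting: q_K = (301 − 263)/(3/2) = 76/3, q_J = (340 − 263)/(3/2) = 154/3, q_B = (411 − 263)/(3/2) = 296/3.
Total output Q = 76/3 + 154/3 + 296/3 = 526/3.

175.33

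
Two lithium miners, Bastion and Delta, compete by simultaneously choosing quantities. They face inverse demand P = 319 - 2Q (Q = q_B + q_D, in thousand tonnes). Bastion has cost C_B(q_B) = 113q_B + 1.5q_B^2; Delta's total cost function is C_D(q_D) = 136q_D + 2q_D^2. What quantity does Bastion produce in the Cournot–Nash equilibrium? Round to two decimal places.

24.65

Bastion's profit: π_B = (319 - 2Q)q_B - (113q_B + (3/2)q_B²). Setting ∂π_B/∂q_B = 0: 206 - 7q_B - 2(q_D) = 0.
Delta's profit: π_D = (319 - 2Q)q_D - (136q_D + 2q_D²). Setting ∂π_D/∂q_D = 0: 183 - 8q_D - 2(q_B) = 0.
So q_B = (206 - 2q_D)/7 and q_D = (183 - 2q_B)/8.
Substituting one into the other gives q_B = 641/26 and q_D = 869/52.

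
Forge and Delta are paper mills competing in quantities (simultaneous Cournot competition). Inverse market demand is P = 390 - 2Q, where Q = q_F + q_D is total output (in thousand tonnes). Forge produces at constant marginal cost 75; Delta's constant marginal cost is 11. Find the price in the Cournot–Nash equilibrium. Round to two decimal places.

Forge's profit: π_F = (390 - 2Q)q_F - (75q_F). Setting ∂π_F/∂q_F = 0: 315 - 4q_F - 2(q_D) = 0.
Delta's profit: π_D = (390 - 2Q)q_D - (11q_D). Setting ∂π_D/∂q_D = 0: 379 - 4q_D - 2(q_F) = 0.
Best responses: q_F = (315 - 2q_D)/4, q_D = (379 - 2q_F)/4.
Solving the pair: q_F = 251/6, q_D = 443/6.
Total output Q = 347/3, so price P = 390 - 2·(347/3) = 476/3.

158.67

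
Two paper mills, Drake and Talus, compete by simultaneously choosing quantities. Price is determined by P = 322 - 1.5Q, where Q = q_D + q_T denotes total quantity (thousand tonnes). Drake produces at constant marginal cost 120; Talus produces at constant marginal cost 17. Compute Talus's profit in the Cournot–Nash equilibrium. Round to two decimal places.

12330.67

Drake's profit: π_D = (322 - 1.5Q)q_D - (120q_D). Setting ∂π_D/∂q_D = 0: 202 - 3q_D - (3/2)(q_T) = 0.
Talus's first-order condition: 305 - 3q_T - (3/2)(q_D) = 0.
Best responses: q_D = (202 - (3/2)q_T)/3, q_T = (305 - (3/2)q_D)/3.
Solving the pair: q_D = 22, q_T = 272/3.
Price P = 322 - (3/2)·(338/3) = 153.
Talus's profit: (153 - 17)·(272/3) = 12330.6667.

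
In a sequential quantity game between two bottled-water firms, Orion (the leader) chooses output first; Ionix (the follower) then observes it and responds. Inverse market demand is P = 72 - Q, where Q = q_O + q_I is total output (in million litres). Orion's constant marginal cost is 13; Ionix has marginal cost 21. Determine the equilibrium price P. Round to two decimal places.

29.75

Solve by backward induction. Given q_O, the follower Ionix maximises π_I = (72 - q_O - q_I)q_I - 21q_I.
∂π_I/∂q_I = 51 - q_O - 2q_I = 0 gives the reaction function q_I = (51 - q_O)/2.
Orion substitutes q_I(q_O) into its own profit: π_O = q_O(72 - q_O - (51 - q_O)/2) - 13q_O = (93/2 - (1/2)q_O)q_O - 13q_O.
Maximising: ∂π_O/∂q_O = 67/2 - q_O = 0, giving q_O = 67/2.
Then q_I = (51 - 67/2)/2 = 35/4.
Total output Q = 169/4, so price P = 72 - 169/4 = 119/4.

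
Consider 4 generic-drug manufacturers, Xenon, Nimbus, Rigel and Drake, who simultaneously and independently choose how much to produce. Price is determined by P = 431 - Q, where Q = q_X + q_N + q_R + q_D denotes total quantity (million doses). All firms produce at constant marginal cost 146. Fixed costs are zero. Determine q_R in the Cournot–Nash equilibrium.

A representative firm's profit is π_i = q_i(431 - Q) - 146q_i.
First-order condition (treating rivals' output as given): 285 - 2q_i - Σ_{j≠i} q_j = 0.
With identical firms every q_j equals q_i, so Σ_{j≠i} q_j = 3q_i and 285 = 5q_i, giving q_i = 57.

57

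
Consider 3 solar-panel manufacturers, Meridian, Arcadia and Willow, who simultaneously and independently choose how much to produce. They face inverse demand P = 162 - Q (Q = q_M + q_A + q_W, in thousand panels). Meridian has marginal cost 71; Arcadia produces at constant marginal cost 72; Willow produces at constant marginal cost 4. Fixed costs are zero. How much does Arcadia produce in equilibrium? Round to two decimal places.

5.25

Meridian's profit: π_M = (162 - Q)q_M - (71q_M). Setting ∂π_M/∂q_M = 0: 91 - 2q_M - (q_A + q_W) = 0.
Arcadia's first-order condition: 90 - 2q_A - (q_M + q_W) = 0.
Willow's profit: π_W = (162 - Q)q_W - (4q_W). Setting ∂π_W/∂q_W = 0: 158 - 2q_W - (q_M + q_A) = 0.
Adding the 3 conditions: 339 − 2Q − 2Q = 0, i.e. Q = 339/4.
Back-substituting: q_M = (91 − 339/4) = 25/4, q_A = (90 − 339/4) = 21/4, q_W = (158 − 339/4) = 293/4.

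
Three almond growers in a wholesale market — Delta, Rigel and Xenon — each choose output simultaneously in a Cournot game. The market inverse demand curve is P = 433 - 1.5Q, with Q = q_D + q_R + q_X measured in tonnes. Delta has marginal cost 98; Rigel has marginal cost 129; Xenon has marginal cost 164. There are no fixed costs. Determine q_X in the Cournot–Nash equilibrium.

28

Delta's profit: π_D = (433 - 1.5Q)q_D - (98q_D). Setting ∂π_D/∂q_D = 0: 335 - 3q_D - (3/2)(q_R + q_X) = 0.
Rigel's first-order condition: 304 - 3q_R - (3/2)(q_D + q_X) = 0.
Xenon's first-order condition: 269 - 3q_X - (3/2)(q_D + q_R) = 0.
Summing all 3 equations gives 908 − 6Q = 0, hence Q = 454/3.
Back-substituting: q_D = (335 − 227)/(3/2) = 72, q_R = (304 − 227)/(3/2) = 154/3, q_X = (269 − 227)/(3/2) = 28.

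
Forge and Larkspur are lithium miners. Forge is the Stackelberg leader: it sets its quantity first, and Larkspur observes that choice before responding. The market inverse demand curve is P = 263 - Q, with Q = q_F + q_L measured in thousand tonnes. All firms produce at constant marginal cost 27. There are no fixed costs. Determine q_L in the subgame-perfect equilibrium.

Solve by backward induction. Given q_F, the follower Larkspur maximises π_L = (263 - q_F - q_L)q_L - 27q_L.
∂π_L/∂q_L = 236 - q_F - 2q_L = 0 gives the reaction function q_L = (236 - q_F)/2.
The leader anticipates this reaction. Substituting into P = 263 - Q gives P = 145 - (1/2)q_F, so π_F = (145 - (1/2)q_F)q_F - 27q_F.
Maximising: ∂π_F/∂q_F = 118 - q_F = 0, giving q_F = 118.
Then q_L = (236 - 118)/2 = 59.

59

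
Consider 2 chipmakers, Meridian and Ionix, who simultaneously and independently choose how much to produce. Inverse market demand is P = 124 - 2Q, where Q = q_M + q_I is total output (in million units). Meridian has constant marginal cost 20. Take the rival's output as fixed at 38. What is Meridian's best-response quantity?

With the rival's output fixed at 38, Meridian's profit is π_M = (124 - 2·38 - 2q_M)q_M - (20q_M) = (48 - 2q_M)q_M - (20q_M).
∂π_M/∂q_M = 28 - 4q_M = 0, so q_M = 7.

7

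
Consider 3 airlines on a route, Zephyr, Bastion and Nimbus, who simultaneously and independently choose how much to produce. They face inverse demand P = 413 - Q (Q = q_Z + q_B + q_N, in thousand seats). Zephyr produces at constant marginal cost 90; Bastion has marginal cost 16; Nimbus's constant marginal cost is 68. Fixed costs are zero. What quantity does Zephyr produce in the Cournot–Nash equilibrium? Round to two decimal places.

Zephyr's profit: π_Z = (413 - Q)q_Z - (90q_Z). Setting ∂π_Z/∂q_Z = 0: 323 - 2q_Z - (q_B + q_N) = 0.
Bastion's profit: π_B = (413 - Q)q_B - (16q_B). Setting ∂π_B/∂q_B = 0: 397 - 2q_B - (q_Z + q_N) = 0.
Nimbus's profit: π_N = (413 - Q)q_N - (68q_N). Setting ∂π_N/∂q_N = 0: 345 - 2q_N - (q_Z + q_B) = 0.
Summing all 3 equations gives 1065 − 4Q = 0, hence Q = 1065/4.
Back-substituting: q_Z = (323 − 1065/4) = 227/4, q_B = (397 − 1065/4) = 523/4, q_N = (345 − 1065/4) = 315/4.

56.75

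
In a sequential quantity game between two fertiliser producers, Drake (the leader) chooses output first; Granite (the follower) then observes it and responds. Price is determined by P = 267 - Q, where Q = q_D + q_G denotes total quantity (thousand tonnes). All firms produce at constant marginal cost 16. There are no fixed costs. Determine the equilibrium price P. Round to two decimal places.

Solve by backward induction. Given q_D, the follower Granite maximises π_G = (267 - q_D - q_G)q_G - 16q_G.
Follower FOC: 251 - q_D - 2q_G = 0, so q_G(q_D) = (251 - q_D)/2.
The leader anticipates this reaction. Substituting into P = 267 - Q gives P = 283/2 - (1/2)q_D, so π_D = (283/2 - (1/2)q_D)q_D - 16q_D.
Maximising: ∂π_D/∂q_D = 251/2 - q_D = 0, giving q_D = 251/2.
Then q_G = (251 - 251/2)/2 = 251/4.
Total output Q = 753/4, so price P = 267 - 753/4 = 315/4.

78.75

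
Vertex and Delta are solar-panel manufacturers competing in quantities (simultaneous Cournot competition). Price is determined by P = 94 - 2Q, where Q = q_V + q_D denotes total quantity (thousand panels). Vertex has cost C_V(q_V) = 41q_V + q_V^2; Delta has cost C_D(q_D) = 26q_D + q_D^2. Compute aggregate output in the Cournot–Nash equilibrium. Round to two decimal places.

15.13

Vertex's profit: π_V = (94 - 2Q)q_V - (41q_V + q_V²). Setting ∂π_V/∂q_V = 0: 53 - 6q_V - 2(q_D) = 0.
Delta's first-order condition: 68 - 6q_D - 2(q_V) = 0.
So q_V = (53 - 2q_D)/6 and q_D = (68 - 2q_V)/6.
Solving the pair: q_V = 91/16, q_D = 151/16.
Total output Q = 91/16 + 151/16 = 121/8.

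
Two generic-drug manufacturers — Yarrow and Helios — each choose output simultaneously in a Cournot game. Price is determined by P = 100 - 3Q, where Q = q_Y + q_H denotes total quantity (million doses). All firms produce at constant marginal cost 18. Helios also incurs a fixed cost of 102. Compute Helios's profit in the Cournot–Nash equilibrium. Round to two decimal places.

147.04

A representative firm's profit is π_i = q_i(100 - 3Q) - 18q_i.
First-order condition (treating rivals' output as given): 82 - 6q_i - 3q_j = 0.
By symmetry each firm produces the same amount; substituting q_j = q_i yields q_i = 82/9.
Price P = 100 - 3·(164/9) = 136/3.
Helios's profit: (136/3 - 18)·(82/9) - 102 = 147.0370.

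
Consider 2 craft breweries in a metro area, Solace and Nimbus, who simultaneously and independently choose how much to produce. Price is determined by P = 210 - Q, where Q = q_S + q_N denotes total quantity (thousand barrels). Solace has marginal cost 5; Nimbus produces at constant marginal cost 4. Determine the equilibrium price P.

Solace's profit: π_S = (210 - Q)q_S - (5q_S). Setting ∂π_S/∂q_S = 0: 205 - 2q_S - (q_N) = 0.
Nimbus's profit: π_N = (210 - Q)q_N - (4q_N). Setting ∂π_N/∂q_N = 0: 206 - 2q_N - (q_S) = 0.
Rearranging gives the reaction functions q_S = (205 - q_N)/2 and q_N = (206 - q_S)/2.
Solving the pair: q_S = 68, q_N = 69.
Total output Q = 137, so price P = 210 - 137 = 73.

73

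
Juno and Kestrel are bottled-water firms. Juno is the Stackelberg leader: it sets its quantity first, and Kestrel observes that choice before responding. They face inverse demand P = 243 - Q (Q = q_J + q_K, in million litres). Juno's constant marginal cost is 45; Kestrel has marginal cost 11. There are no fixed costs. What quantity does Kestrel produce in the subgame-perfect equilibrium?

75

Solve by backward induction. Given q_J, the follower Kestrel maximises π_K = (243 - q_J - q_K)q_K - 11q_K.
Setting the follower's marginal profit to zero, 232 - q_J - 2q_K = 0, i.e. q_K = (232 - q_J)/2.
Juno substitutes q_K(q_J) into its own profit: π_J = q_J(243 - q_J - (232 - q_J)/2) - 45q_J = (127 - (1/2)q_J)q_J - 45q_J.
Leader FOC: 82 - q_J = 0, so q_J = 82.
Then q_K = (232 - 82)/2 = 75.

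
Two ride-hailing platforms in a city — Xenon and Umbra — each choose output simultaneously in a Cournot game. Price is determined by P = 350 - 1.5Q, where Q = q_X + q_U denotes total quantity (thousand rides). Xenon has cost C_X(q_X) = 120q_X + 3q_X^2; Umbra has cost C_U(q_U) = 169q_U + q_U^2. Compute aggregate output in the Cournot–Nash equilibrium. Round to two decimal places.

50.58

Xenon's profit: π_X = (350 - 1.5Q)q_X - (120q_X + 3q_X²). Setting ∂π_X/∂q_X = 0: 230 - 9q_X - (3/2)(q_U) = 0.
Umbra's profit: π_U = (350 - 1.5Q)q_U - (169q_U + q_U²). Setting ∂π_U/∂q_U = 0: 181 - 5q_U - (3/2)(q_X) = 0.
Rearranging gives the reaction functions q_X = (230 - (3/2)q_U)/9 and q_U = (181 - (3/2)q_X)/5.
Substituting one into the other gives q_X = 20.5497 and q_U = 1712/57.
Total output Q = 20.5497 + 1712/57 = 50.5848.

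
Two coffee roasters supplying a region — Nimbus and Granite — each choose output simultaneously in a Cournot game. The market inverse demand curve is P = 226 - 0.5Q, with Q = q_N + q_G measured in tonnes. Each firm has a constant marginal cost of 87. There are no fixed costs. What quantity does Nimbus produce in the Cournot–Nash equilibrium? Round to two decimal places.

Each firm earns π_i = (226 - 0.5Q)q_i - 87q_i.
Setting ∂π_i/∂q_i = 0 with rivals' quantities fixed: 139 - q_i - (1/2)q_j = 0.
With identical firms every q_j equals q_i, so q_j = q_i and 139 = (3/2)q_i, giving q_i = 278/3.

92.67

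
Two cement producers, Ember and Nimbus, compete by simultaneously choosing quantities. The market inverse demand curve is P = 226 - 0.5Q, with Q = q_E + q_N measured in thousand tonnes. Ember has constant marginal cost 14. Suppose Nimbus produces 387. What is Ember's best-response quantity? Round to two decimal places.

18.50

With the rival's output fixed at 387, Ember's profit is π_E = (226 - (1/2)·387 - (1/2)q_E)q_E - (14q_E) = (65/2 - (1/2)q_E)q_E - (14q_E).
∂π_E/∂q_E = 37/2 - q_E = 0, so q_E = 37/2.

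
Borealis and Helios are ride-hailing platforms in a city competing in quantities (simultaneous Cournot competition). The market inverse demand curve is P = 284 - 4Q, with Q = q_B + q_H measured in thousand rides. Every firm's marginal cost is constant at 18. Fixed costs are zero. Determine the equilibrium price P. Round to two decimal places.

Each firm earns π_i = (284 - 4Q)q_i - 18q_i.
Setting ∂π_i/∂q_i = 0 with rivals' quantities fixed: 266 - 8q_i - 4q_j = 0.
By symmetry each firm produces the same amount; substituting q_j = q_i yields q_i = 266/12 = 133/6.
Total output Q = 133/3, so price P = 284 - 4·(133/3) = 320/3.

106.67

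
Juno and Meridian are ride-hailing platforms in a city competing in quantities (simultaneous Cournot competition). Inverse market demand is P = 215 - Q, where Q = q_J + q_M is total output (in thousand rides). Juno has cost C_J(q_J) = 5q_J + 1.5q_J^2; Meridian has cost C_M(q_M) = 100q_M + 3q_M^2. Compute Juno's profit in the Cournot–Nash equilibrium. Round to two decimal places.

4025.68

Juno's profit: π_J = (215 - Q)q_J - (5q_J + (3/2)q_J²). Setting ∂π_J/∂q_J = 0: 210 - 5q_J - (q_M) = 0.
Meridian's first-order condition: 115 - 8q_M - (q_J) = 0.
So q_J = (210 - q_M)/5 and q_M = (115 - q_J)/8.
Solving the pair: q_J = 1565/39, q_M = 365/39.
Price P = 215 - 1930/39 = 165.5128.
Juno's profit: 165.5128·(1565/39) - 5·(1565/39) - (3/2)(1565/39)² = 4025.6821.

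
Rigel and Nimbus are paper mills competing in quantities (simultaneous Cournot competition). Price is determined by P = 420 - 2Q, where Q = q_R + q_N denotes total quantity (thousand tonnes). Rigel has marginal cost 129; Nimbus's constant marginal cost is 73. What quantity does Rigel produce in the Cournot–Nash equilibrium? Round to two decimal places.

39.17

Rigel's profit: π_R = (420 - 2Q)q_R - (129q_R). Setting ∂π_R/∂q_R = 0: 291 - 4q_R - 2(q_N) = 0.
Nimbus's profit: π_N = (420 - 2Q)q_N - (73q_N). Setting ∂π_N/∂q_N = 0: 347 - 4q_N - 2(q_R) = 0.
Best responses: q_R = (291 - 2q_N)/4, q_N = (347 - 2q_R)/4.
Substituting one into the other gives q_R = 235/6 and q_N = 403/6.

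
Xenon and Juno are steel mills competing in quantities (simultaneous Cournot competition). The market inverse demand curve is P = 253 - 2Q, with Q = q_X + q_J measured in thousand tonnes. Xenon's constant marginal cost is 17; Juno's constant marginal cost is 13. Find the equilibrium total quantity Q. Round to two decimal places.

79.33

Xenon's profit: π_X = (253 - 2Q)q_X - (17q_X). Setting ∂π_X/∂q_X = 0: 236 - 4q_X - 2(q_J) = 0.
Juno's profit: π_J = (253 - 2Q)q_J - (13q_J). Setting ∂π_J/∂q_J = 0: 240 - 4q_J - 2(q_X) = 0.
Rearranging gives the reaction functions q_X = (236 - 2q_J)/4 and q_J = (240 - 2q_X)/4.
Solving the pair: q_X = 116/3, q_J = 122/3.
Total output Q = 116/3 + 122/3 = 238/3.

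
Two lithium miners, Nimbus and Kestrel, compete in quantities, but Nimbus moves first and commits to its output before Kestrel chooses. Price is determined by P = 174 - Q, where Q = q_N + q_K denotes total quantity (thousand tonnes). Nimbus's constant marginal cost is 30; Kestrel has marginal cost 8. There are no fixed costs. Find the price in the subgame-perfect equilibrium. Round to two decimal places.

60.50

The follower Kestrel best-responds to any q_N: π_K = (174 - Q)q_K - 8q_K.
∂π_K/∂q_K = 166 - q_N - 2q_K = 0 gives the reaction function q_K = (166 - q_N)/2.
The leader anticipates this reaction. Substituting into P = 174 - Q gives P = 91 - (1/2)q_N, so π_N = (91 - (1/2)q_N)q_N - 30q_N.
The leader's first-order condition 61 - q_N = 0 yields q_N = 61.
Then q_K = (166 - 61)/2 = 105/2.
Total output Q = 227/2, so price P = 174 - 227/2 = 121/2.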